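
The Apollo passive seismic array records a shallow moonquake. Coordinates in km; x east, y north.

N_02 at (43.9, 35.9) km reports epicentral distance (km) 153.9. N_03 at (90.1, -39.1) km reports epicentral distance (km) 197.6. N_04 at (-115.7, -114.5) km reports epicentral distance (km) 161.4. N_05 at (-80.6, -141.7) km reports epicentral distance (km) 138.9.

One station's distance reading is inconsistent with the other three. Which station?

Solve using three stations at a time. Using N_02, N_03, N_05 (subtract circle equations pairwise → linear system) gives (x, y) ≈ (-104.5, -4.9).
Distances from that point to each station vs reported:
  N_02: calculated 153.9 vs reported 153.9 → residual 0.0 km
  N_03: calculated 197.6 vs reported 197.6 → residual 0.0 km
  N_04: calculated 110.2 vs reported 161.4 → residual 51.2 km
  N_05: calculated 138.9 vs reported 138.9 → residual 0.0 km
N_02, N_03, N_05 are mutually consistent (residuals ≈ 0); N_04 is off by 51.2 km.

N_04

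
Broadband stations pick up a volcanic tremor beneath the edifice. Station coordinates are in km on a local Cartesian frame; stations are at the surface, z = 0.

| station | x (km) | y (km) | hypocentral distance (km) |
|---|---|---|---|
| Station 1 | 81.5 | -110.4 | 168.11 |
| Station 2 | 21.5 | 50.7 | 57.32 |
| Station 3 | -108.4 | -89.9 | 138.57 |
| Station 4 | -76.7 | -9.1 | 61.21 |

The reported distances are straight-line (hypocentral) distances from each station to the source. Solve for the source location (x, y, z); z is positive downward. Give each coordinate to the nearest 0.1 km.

x ≈ -24.4 km, y ≈ 19.4 km, depth ≈ 14.1 km

Each station gives a sphere (x−x_i)² + (y−y_i)² + z² = d_i² (stations at z=0).
Subtracting the Station 1 sphere from Station 2 and Station 3: z² cancels, leaving linear equations in x and y:
-120.0 x + 322.2 y = 9177.72
-379.8 x + 41.0 y = 10061.49
Solving: x ≈ -24.398, y ≈ 19.398 km (keep extra digits for the depth step; rounded: -24.4, 19.4).
Then from the Station 1 sphere: z² = 168.11² − (x − 81.5)² − (y + 110.4)² with x = -24.398, y = 19.398, so z ≈ 14.109 ≈ 14.1 km.
Check against Station 4 (with the unrounded solution): distance 61.21 ≈ 61.21 km. ✓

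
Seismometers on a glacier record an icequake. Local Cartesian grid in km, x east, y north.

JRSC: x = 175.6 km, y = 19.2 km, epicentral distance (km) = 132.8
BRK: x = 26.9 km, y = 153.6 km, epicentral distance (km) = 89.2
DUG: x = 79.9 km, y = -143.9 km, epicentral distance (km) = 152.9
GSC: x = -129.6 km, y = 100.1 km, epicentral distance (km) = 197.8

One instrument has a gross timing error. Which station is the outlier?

BRK

Solve using three stations at a time. Using JRSC, DUG, GSC (subtract circle equations pairwise → linear system) gives (x, y) ≈ (43.6, 4.6).
Distances from that point to each station vs reported:
  JRSC: calculated 132.8 vs reported 132.8 → residual 0.0 km
  BRK: calculated 149.9 vs reported 89.2 → residual 60.7 km
  DUG: calculated 152.9 vs reported 152.9 → residual 0.0 km
  GSC: calculated 197.8 vs reported 197.8 → residual 0.0 km
JRSC, DUG, GSC are mutually consistent (residuals ≈ 0); BRK is off by 60.7 km.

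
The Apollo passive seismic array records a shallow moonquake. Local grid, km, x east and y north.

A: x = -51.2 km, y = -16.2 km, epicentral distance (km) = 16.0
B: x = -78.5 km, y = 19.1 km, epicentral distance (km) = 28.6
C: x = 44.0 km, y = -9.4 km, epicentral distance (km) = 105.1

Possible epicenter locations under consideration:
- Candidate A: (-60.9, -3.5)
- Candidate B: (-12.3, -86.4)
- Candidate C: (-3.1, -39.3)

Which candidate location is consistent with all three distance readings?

For each candidate, compare |candidate − station| to the reported distance:
Candidate A: residuals A 0.0, B 0.0, C 0.0 → max 0.0 km
Candidate B: residuals A 64.3, B 95.9, C 9.7 → max 95.9 km
Candidate C: residuals A 37.4, B 66.8, C 49.3 → max 66.8 km
Only Candidate A has all residuals ≈ 0.

Candidate A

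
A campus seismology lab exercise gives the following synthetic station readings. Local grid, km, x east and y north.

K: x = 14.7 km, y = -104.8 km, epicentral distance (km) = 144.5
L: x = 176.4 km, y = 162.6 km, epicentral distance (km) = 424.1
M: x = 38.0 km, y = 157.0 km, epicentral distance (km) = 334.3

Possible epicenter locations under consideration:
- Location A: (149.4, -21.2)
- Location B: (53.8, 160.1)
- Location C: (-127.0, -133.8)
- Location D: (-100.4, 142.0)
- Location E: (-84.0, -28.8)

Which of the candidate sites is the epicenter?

For each candidate, compare |candidate − station| to the reported distance:
Location A: residuals K 14.0, L 238.3, M 124.1 → max 238.3 km
Location B: residuals K 123.3, L 301.5, M 318.2 → max 318.2 km
Location C: residuals K 0.1, L 0.1, M 0.0 → max 0.1 km
Location D: residuals K 127.8, L 146.5, M 195.1 → max 195.1 km
Location E: residuals K 19.9, L 100.9, M 112.0 → max 112.0 km
Only Location C has all residuals ≈ 0.

Location C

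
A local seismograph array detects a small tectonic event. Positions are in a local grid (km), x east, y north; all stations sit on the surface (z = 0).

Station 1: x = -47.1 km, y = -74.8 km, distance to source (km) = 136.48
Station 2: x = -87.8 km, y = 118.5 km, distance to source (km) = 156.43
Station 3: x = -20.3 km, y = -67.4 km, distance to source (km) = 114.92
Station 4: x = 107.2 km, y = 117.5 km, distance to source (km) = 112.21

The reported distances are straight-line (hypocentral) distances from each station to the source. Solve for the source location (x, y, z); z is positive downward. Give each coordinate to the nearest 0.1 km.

(39.7, 29.3, 16.0)

Each station gives a sphere (x−x_i)² + (y−y_i)² + z² = d_i² (stations at z=0).
Subtracting the Station 1 sphere from Station 2 and Station 3: z² cancels, leaving linear equations in x and y:
-81.4 x + 386.6 y = 8094.09
53.6 x + 14.8 y = 2561.58
Solving: x ≈ 39.702, y ≈ 29.296 km (keep extra digits for the depth step; rounded: 39.7, 29.3).
Then from the Station 1 sphere: z² = 136.48² − (x + 47.1)² − (y + 74.8)² with x = 39.702, y = 29.296, so z ≈ 16.007 ≈ 16.0 km.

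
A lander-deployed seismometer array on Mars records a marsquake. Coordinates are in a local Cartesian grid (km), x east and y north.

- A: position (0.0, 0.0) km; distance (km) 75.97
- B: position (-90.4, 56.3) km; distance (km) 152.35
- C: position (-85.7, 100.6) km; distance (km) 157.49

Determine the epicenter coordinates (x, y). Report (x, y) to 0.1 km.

x ≈ 61.5 km, y ≈ 44.6 km

Circle about each station: x² + y² = 75.97²; (x + 90.4)² + (y − 56.3)² = 152.35²; (x + 85.7)² + (y − 100.6)² = 157.49².
Subtracting the A equation from the B and C equations removes the quadratic terms:
-180.8 x + 112.6 y = -6097.23
-171.4 x + 201.2 y = -1566.81
Solving the 2×2 system: x ≈ 61.5, y ≈ 44.6 km.
Check against A (with the unrounded x, y): √(x²+y²) = 75.98 ≈ 75.97 km. ✓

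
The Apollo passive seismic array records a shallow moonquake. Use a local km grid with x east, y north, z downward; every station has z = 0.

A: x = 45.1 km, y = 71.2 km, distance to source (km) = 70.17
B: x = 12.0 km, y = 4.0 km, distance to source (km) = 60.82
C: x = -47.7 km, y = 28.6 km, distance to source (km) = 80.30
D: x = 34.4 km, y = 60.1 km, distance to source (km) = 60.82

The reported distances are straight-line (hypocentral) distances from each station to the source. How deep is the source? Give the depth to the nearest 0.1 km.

Each station gives a sphere (x−x_i)² + (y−y_i)² + z² = d_i² (stations at z=0).
Subtracting the A sphere from B and C: z² cancels, leaving linear equations in x and y:
-66.2 x − 134.4 y = -5718.69
-185.6 x − 85.2 y = -5534.46
Solving: x ≈ 13.292, y ≈ 36.003 km (keep extra digits for the depth step; rounded: 13.3, 36.0).
Then from the A sphere: z² = 70.17² − (x − 45.1)² − (y − 71.2)² with x = 13.292, y = 36.003, so z ≈ 51.703 ≈ 51.7 km.
Check against D (with the unrounded solution): distance 60.82 ≈ 60.82 km. ✓

z ≈ 51.7 km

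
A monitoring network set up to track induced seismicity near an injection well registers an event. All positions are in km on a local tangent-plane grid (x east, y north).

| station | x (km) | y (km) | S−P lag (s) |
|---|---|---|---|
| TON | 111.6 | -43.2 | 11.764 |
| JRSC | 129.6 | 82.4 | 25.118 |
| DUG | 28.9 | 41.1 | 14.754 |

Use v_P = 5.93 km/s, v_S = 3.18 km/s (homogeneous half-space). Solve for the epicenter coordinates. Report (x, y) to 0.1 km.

Distance from S−P lag: d = Δt · v_P v_S / (v_P − v_S) = Δt · (5.93·3.18)/(5.93−3.18) ≈ 6.8572·Δt.
So d_TON = 80.67, d_JRSC = 172.24, d_DUG = 101.17 km.
Circle about each station: (x − 111.6)² + (y + 43.2)² = 80.67²; (x − 129.6)² + (y − 82.4)² = 172.24²; (x − 28.9)² + (y − 41.1)² = 101.17².
Subtracting pairs of circle equations eliminates x²+y² and gives linear equations (the radical axes):
36.0 x + 251.2 y = -13893.85
-165.4 x + 168.6 y = -15524.10
Solving the 2×2 system: x ≈ 32.7, y ≈ -60.0 km.
Check against TON (with the unrounded x, y): √((x − 111.6)²+(y + 43.2)²) = 80.67 ≈ 80.67 km. ✓

x ≈ 32.7 km, y ≈ -60.0 km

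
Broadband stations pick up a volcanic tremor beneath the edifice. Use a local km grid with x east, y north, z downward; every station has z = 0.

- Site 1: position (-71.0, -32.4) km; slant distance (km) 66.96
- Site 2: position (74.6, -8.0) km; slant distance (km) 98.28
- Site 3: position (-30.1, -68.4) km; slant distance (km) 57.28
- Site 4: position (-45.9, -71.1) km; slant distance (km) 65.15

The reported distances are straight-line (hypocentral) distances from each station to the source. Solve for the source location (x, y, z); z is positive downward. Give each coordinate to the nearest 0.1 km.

Each station gives a sphere (x−x_i)² + (y−y_i)² + z² = d_i² (stations at z=0).
Subtracting the Site 1 sphere from Site 2 and Site 3: z² cancels, leaving linear equations in x and y:
291.2 x + 48.8 y = -5636.92
81.8 x − 72.0 y = 696.45
Solving: x ≈ -14.900, y ≈ -26.601 km (keep extra digits for the depth step; rounded: -14.9, -26.6).
Then from the Site 1 sphere: z² = 66.96² − (x + 71.0)² − (y + 32.4)² with x = -14.900, y = -26.601, so z ≈ 36.094 ≈ 36.1 km.

(-14.9, -26.6, 36.1)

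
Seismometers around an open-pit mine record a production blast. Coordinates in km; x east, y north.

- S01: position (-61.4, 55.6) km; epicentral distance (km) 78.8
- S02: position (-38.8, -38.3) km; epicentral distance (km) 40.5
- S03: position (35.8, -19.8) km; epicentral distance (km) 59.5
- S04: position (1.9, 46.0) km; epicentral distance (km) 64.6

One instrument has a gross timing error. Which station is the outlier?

Solve using three stations at a time. Using S01, S03, S04 (subtract circle equations pairwise → linear system) gives (x, y) ≈ (-23.4, -13.5).
Distances from that point to each station vs reported:
  S01: calculated 78.8 vs reported 78.8 → residual 0.0 km
  S02: calculated 29.2 vs reported 40.5 → residual 11.3 km
  S03: calculated 59.6 vs reported 59.5 → residual 0.1 km
  S04: calculated 64.6 vs reported 64.6 → residual 0.0 km
S01, S03, S04 are mutually consistent (residuals ≈ 0); S02 is off by 11.3 km.

S02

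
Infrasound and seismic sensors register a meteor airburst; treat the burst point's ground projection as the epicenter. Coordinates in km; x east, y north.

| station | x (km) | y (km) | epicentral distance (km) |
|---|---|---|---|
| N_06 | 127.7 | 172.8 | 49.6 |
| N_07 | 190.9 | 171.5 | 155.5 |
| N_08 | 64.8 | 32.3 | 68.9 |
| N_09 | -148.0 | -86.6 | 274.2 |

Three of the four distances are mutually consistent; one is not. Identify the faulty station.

Solve using three stations at a time. Using N_07, N_08, N_09 (subtract circle equations pairwise → linear system) gives (x, y) ≈ (52.8, 100.1).
Distances from that point to each station vs reported:
  N_06: calculated 104.4 vs reported 49.6 → residual 54.8 km
  N_07: calculated 155.5 vs reported 155.5 → residual 0.0 km
  N_08: calculated 68.8 vs reported 68.9 → residual 0.1 km
  N_09: calculated 274.2 vs reported 274.2 → residual 0.0 km
N_07, N_08, N_09 are mutually consistent (residuals ≈ 0); N_06 is off by 54.8 km.

N_06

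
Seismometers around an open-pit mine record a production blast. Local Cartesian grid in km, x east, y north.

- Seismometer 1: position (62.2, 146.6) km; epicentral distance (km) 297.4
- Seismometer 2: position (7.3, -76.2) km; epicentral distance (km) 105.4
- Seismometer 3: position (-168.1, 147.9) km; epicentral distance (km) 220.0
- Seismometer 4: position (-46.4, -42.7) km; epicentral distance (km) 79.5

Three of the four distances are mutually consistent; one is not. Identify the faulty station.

Seismometer 3

Solve using three stations at a time. Using Seismometer 1, Seismometer 2, Seismometer 4 (subtract circle equations pairwise → linear system) gives (x, y) ≈ (-93.6, -106.7).
Distances from that point to each station vs reported:
  Seismometer 1: calculated 297.4 vs reported 297.4 → residual 0.0 km
  Seismometer 2: calculated 105.4 vs reported 105.4 → residual 0.0 km
  Seismometer 3: calculated 265.3 vs reported 220.0 → residual 45.3 km
  Seismometer 4: calculated 79.6 vs reported 79.5 → residual 0.1 km
Seismometer 1, Seismometer 2, Seismometer 4 are mutually consistent (residuals ≈ 0); Seismometer 3 is off by 45.3 km.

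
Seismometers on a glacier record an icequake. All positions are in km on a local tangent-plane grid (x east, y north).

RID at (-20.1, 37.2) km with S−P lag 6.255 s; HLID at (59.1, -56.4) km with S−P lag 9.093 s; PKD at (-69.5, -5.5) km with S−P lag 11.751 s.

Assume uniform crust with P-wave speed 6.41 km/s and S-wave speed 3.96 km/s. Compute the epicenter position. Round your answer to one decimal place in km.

Distance from S−P lag: d = Δt · v_P v_S / (v_P − v_S) = Δt · (6.41·3.96)/(6.41−3.96) ≈ 10.3607·Δt.
So d_RID = 64.81, d_HLID = 94.21, d_PKD = 121.75 km.
Circle about each station: (x + 20.1)² + (y − 37.2)² = 64.81²; (x − 59.1)² + (y + 56.4)² = 94.21²; (x + 69.5)² + (y + 5.5)² = 121.75².
Subtracting the RID equation from the HLID and PKD equations removes the quadratic terms:
158.4 x − 187.2 y = 210.73
-98.8 x − 85.4 y = -7550.08
Solving the 2×2 system: x ≈ 44.7, y ≈ 36.7 km.

x ≈ 44.7 km, y ≈ 36.7 km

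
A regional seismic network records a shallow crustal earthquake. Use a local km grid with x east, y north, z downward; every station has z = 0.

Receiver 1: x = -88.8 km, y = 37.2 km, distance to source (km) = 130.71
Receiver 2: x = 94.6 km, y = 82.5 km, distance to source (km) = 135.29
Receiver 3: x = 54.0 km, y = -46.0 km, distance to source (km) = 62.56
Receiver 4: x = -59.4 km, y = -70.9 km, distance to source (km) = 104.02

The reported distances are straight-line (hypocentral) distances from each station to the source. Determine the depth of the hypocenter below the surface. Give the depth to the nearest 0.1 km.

45.4 km

Each station gives a sphere (x−x_i)² + (y−y_i)² + z² = d_i² (stations at z=0).
Subtracting the Receiver 1 sphere from Receiver 2 and Receiver 3: z² cancels, leaving linear equations in x and y:
366.8 x + 90.6 y = 5267.85
285.6 x − 166.4 y = 8934.07
Solving: x ≈ 19.399, y ≈ -20.395 km (keep extra digits for the depth step; rounded: 19.4, -20.4).
Then from the Receiver 1 sphere: z² = 130.71² − (x + 88.8)² − (y − 37.2)² with x = 19.399, y = -20.395, so z ≈ 45.397 ≈ 45.4 km.
Check against Receiver 4 (with the unrounded solution): distance 104.02 ≈ 104.02 km. ✓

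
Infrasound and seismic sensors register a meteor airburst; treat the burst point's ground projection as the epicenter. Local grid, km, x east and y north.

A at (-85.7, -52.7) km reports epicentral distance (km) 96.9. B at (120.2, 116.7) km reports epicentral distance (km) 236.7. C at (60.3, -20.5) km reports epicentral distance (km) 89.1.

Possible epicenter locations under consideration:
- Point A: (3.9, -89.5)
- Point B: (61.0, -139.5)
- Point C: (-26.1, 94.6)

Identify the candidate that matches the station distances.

For each candidate, compare |candidate − station| to the reported distance:
Point A: residuals A 0.0, B 0.0, C 0.0 → max 0.0 km
Point B: residuals A 73.6, B 26.3, C 29.9 → max 73.6 km
Point C: residuals A 62.0, B 88.7, C 54.8 → max 88.7 km
Only Point A has all residuals ≈ 0.

Point A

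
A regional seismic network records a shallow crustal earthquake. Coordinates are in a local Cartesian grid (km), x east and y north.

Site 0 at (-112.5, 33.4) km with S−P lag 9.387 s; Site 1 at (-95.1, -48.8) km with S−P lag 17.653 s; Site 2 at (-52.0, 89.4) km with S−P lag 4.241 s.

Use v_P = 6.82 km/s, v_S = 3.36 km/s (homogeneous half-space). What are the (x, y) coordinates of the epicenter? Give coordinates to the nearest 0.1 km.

x ≈ -57.2 km, y ≈ 61.8 km

Distance from S−P lag: d = Δt · v_P v_S / (v_P − v_S) = Δt · (6.82·3.36)/(6.82−3.36) ≈ 6.6229·Δt.
So d_Site 0 = 62.17, d_Site 1 = 116.91, d_Site 2 = 28.09 km.
Circle about each station: (x + 112.5)² + (y − 33.4)² = 62.17²; (x + 95.1)² + (y + 48.8)² = 116.91²; (x + 52.0)² + (y − 89.4)² = 28.09².
Subtracting pairs of circle equations eliminates x²+y² and gives linear equations (the radical axes):
34.8 x − 164.4 y = -12149.20
121.0 x + 112.0 y = 0.61
Solving the 2×2 system: x ≈ -57.2, y ≈ 61.8 km.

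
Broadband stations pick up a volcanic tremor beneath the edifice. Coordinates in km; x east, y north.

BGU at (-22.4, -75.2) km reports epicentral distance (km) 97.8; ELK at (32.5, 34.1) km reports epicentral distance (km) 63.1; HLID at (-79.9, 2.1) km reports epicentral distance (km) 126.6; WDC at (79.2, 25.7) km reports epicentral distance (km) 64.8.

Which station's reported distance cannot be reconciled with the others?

BGU

Solve using three stations at a time. Using ELK, HLID, WDC (subtract circle equations pairwise → linear system) gives (x, y) ≈ (43.1, -28.2).
Distances from that point to each station vs reported:
  BGU: calculated 80.6 vs reported 97.8 → residual 17.2 km
  ELK: calculated 63.2 vs reported 63.1 → residual 0.1 km
  HLID: calculated 126.7 vs reported 126.6 → residual 0.1 km
  WDC: calculated 64.9 vs reported 64.8 → residual 0.1 km
ELK, HLID, WDC are mutually consistent (residuals ≈ 0); BGU is off by 17.2 km.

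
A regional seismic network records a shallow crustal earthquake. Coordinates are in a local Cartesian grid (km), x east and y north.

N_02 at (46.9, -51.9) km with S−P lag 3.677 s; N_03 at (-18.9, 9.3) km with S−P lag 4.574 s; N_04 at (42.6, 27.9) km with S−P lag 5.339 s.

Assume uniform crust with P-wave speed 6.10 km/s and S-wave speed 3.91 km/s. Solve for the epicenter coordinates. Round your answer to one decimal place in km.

Distance from S−P lag: d = Δt · v_P v_S / (v_P − v_S) = Δt · (6.10·3.91)/(6.10−3.91) ≈ 10.8909·Δt.
So d_N_02 = 40.05, d_N_03 = 49.81, d_N_04 = 58.15 km.
Circle about each station: (x − 46.9)² + (y + 51.9)² = 40.05²; (x + 18.9)² + (y − 9.3)² = 49.81²; (x − 42.6)² + (y − 27.9)² = 58.15².
Subtracting pairs of circle equations eliminates x²+y² and gives linear equations (the radical axes):
-131.6 x + 122.4 y = -5326.55
-8.6 x + 159.6 y = -4077.47
Solving the 2×2 system: x ≈ 17.6, y ≈ -24.6 km.

x ≈ 17.6 km, y ≈ -24.6 km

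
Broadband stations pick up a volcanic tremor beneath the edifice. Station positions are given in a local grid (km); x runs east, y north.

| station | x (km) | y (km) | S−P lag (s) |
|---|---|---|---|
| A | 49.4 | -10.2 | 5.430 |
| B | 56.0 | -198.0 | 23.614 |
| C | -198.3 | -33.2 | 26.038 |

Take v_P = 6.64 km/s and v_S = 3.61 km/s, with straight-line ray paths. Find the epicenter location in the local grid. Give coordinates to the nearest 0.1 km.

7.1 km east, -17.7 km north

Distance from S−P lag: d = Δt · v_P v_S / (v_P − v_S) = Δt · (6.64·3.61)/(6.64−3.61) ≈ 7.9110·Δt.
So d_A = 42.96, d_B = 186.81, d_C = 205.99 km.
Circle about each station: (x − 49.4)² + (y + 10.2)² = 42.96²; (x − 56.0)² + (y + 198.0)² = 186.81²; (x + 198.3)² + (y + 33.2)² = 205.99².
Subtracting the A equation from the B and C equations removes the quadratic terms:
13.2 x − 375.6 y = 6743.19
-495.4 x − 46.0 y = -2705.59
Solving the 2×2 system: x ≈ 7.1, y ≈ -17.7 km.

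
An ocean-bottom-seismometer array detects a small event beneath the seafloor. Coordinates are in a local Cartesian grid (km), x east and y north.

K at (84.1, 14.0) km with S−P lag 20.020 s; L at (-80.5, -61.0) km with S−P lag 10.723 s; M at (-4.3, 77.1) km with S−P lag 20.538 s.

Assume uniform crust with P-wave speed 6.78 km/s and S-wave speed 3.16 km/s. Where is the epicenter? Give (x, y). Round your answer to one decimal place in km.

-19.5 km east, -43.5 km north

Distance from S−P lag: d = Δt · v_P v_S / (v_P − v_S) = Δt · (6.78·3.16)/(6.78−3.16) ≈ 5.9185·Δt.
So d_K = 118.49, d_L = 63.46, d_M = 121.55 km.
Circle about each station: (x − 84.1)² + (y − 14.0)² = 118.49²; (x + 80.5)² + (y + 61.0)² = 63.46²; (x + 4.3)² + (y − 77.1)² = 121.55².
Subtracting the K equation from the L and M equations removes the quadratic terms:
-329.2 x − 150.0 y = 12945.15
-176.8 x + 126.2 y = -2040.43
Solving the 2×2 system: x ≈ -19.5, y ≈ -43.5 km.
Check against K (with the unrounded x, y): √((x − 84.1)²+(y − 14.0)²) = 118.49 ≈ 118.49 km. ✓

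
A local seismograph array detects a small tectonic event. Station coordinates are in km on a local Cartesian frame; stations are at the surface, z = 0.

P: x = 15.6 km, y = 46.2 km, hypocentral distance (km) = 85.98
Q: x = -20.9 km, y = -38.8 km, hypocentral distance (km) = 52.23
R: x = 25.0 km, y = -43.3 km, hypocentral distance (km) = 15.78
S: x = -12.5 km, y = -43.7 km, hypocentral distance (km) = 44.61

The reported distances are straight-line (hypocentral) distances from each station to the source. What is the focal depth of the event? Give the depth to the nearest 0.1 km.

z ≈ 14.0 km

Each station gives a sphere (x−x_i)² + (y−y_i)² + z² = d_i² (stations at z=0).
Subtracting the P sphere from Q and R: z² cancels, leaving linear equations in x and y:
-73.0 x − 170.0 y = 4229.04
18.8 x − 179.0 y = 7265.64
Solving: x ≈ 29.402, y ≈ -37.502 km (keep extra digits for the depth step; rounded: 29.4, -37.5).
Then from the P sphere: z² = 85.98² − (x − 15.6)² − (y − 46.2)² with x = 29.402, y = -37.502, so z ≈ 14.001 ≈ 14.0 km.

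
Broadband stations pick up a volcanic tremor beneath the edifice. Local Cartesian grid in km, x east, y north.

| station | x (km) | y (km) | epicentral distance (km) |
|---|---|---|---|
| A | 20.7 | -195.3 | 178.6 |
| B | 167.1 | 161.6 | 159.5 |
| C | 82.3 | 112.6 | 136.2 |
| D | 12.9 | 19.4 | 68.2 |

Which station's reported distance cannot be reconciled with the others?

B

Solve using three stations at a time. Using A, C, D (subtract circle equations pairwise → linear system) gives (x, y) ≈ (66.6, -22.7).
Distances from that point to each station vs reported:
  A: calculated 178.6 vs reported 178.6 → residual 0.0 km
  B: calculated 209.9 vs reported 159.5 → residual 50.4 km
  C: calculated 136.2 vs reported 136.2 → residual 0.0 km
  D: calculated 68.2 vs reported 68.2 → residual 0.0 km
A, C, D are mutually consistent (residuals ≈ 0); B is off by 50.4 km.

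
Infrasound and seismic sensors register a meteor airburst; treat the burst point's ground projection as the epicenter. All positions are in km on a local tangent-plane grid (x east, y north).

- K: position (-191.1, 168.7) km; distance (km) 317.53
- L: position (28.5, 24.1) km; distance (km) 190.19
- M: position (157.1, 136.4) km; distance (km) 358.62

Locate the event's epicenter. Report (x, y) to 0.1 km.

(-83.1, -129.9)

Circle about each station: (x + 191.1)² + (y − 168.7)² = 317.53²; (x − 28.5)² + (y − 24.1)² = 190.19²; (x − 157.1)² + (y − 136.4)² = 358.62².
Subtracting the K equation from the L and M equations removes the quadratic terms:
439.2 x − 289.2 y = 1067.22
696.4 x − 64.6 y = -49476.53
Solving the 2×2 system: x ≈ -83.1, y ≈ -129.9 km.
Check against K (with the unrounded x, y): √((x + 191.1)²+(y − 168.7)²) = 317.52 ≈ 317.53 km. ✓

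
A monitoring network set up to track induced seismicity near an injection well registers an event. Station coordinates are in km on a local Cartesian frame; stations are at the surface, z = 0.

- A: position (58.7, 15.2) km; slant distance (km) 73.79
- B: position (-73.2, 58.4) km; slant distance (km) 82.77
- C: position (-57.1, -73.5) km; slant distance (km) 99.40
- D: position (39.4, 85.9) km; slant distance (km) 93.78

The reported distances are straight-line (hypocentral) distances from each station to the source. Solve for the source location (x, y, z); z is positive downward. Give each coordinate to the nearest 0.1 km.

(-10.5, 10.6, 25.2)

Each station gives a sphere (x−x_i)² + (y−y_i)² + z² = d_i² (stations at z=0).
Subtracting the A sphere from B and C: z² cancels, leaving linear equations in x and y:
-263.8 x + 86.4 y = 3686.16
-231.6 x − 177.4 y = 550.53
Solving: x ≈ -10.500, y ≈ 10.605 km (keep extra digits for the depth step; rounded: -10.5, 10.6).
Then from the A sphere: z² = 73.79² − (x − 58.7)² − (y − 15.2)² with x = -10.500, y = 10.605, so z ≈ 25.203 ≈ 25.2 km.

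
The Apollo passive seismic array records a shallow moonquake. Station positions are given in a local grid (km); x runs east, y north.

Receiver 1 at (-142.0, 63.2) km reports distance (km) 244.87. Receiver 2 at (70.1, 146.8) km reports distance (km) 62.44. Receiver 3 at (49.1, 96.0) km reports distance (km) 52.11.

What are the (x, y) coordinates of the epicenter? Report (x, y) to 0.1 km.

(101.1, 92.6)

Circle about each station: (x + 142.0)² + (y − 63.2)² = 244.87²; (x − 70.1)² + (y − 146.8)² = 62.44²; (x − 49.1)² + (y − 96.0)² = 52.11².
Subtracting pairs of circle equations eliminates x²+y² and gives linear equations (the radical axes):
424.2 x + 167.2 y = 58368.57
382.2 x + 65.6 y = 44714.43
Solving the 2×2 system: x ≈ 101.1, y ≈ 92.6 km.
Check against Receiver 1 (with the unrounded x, y): √((x + 142.0)²+(y − 63.2)²) = 244.87 ≈ 244.87 km. ✓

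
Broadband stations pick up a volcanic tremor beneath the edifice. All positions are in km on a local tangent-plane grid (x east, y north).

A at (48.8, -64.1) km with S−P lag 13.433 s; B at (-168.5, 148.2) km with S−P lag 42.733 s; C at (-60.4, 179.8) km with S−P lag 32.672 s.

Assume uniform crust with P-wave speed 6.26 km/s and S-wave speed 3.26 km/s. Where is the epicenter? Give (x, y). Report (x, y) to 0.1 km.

(90.9, 17.0)

Distance from S−P lag: d = Δt · v_P v_S / (v_P − v_S) = Δt · (6.26·3.26)/(6.26−3.26) ≈ 6.8025·Δt.
So d_A = 91.38, d_B = 290.69, d_C = 222.25 km.
Circle about each station: (x − 48.8)² + (y + 64.1)² = 91.38²; (x + 168.5)² + (y − 148.2)² = 290.69²; (x + 60.4)² + (y − 179.8)² = 222.25².
Subtracting pairs of circle equations eliminates x²+y² and gives linear equations (the radical axes):
-434.6 x + 424.6 y = -32285.13
-218.4 x + 487.8 y = -11558.81
Solving the 2×2 system: x ≈ 90.9, y ≈ 17.0 km.
Check against A (with the unrounded x, y): √((x − 48.8)²+(y + 64.1)²) = 91.38 ≈ 91.38 km. ✓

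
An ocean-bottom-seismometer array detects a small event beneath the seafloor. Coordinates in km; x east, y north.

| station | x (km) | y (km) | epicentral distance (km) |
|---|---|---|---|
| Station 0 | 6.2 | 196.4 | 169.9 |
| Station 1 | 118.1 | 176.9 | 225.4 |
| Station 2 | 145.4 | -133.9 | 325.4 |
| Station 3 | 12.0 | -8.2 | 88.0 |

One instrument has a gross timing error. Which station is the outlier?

Solve using three stations at a time. Using Station 0, Station 1, Station 3 (subtract circle equations pairwise → linear system) gives (x, y) ≈ (-61.4, 40.5).
Distances from that point to each station vs reported:
  Station 0: calculated 169.9 vs reported 169.9 → residual 0.0 km
  Station 1: calculated 225.4 vs reported 225.4 → residual 0.0 km
  Station 2: calculated 270.5 vs reported 325.4 → residual 54.9 km
  Station 3: calculated 88.0 vs reported 88.0 → residual 0.0 km
Station 0, Station 1, Station 3 are mutually consistent (residuals ≈ 0); Station 2 is off by 54.9 km.

Station 2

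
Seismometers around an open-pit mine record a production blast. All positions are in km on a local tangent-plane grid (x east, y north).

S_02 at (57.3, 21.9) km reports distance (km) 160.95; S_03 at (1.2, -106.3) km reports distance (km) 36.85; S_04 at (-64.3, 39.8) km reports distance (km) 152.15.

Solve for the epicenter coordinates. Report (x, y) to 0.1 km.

Circle about each station: (x − 57.3)² + (y − 21.9)² = 160.95²; (x − 1.2)² + (y + 106.3)² = 36.85²; (x + 64.3)² + (y − 39.8)² = 152.15².
Subtracting the S_02 equation from the S_03 and S_04 equations removes the quadratic terms:
-112.2 x − 256.4 y = 32085.21
-243.2 x + 35.8 y = 4710.91
Solving the 2×2 system: x ≈ -35.5, y ≈ -109.6 km.
Check against S_02 (with the unrounded x, y): √((x − 57.3)²+(y − 21.9)²) = 160.95 ≈ 160.95 km. ✓

-35.5 km east, -109.6 km north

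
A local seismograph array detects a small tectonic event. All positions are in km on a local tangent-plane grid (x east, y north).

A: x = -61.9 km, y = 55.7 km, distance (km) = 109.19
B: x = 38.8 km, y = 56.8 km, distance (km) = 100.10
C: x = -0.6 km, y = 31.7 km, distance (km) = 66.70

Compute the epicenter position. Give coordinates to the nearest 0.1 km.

Circle about each station: (x + 61.9)² + (y − 55.7)² = 109.19²; (x − 38.8)² + (y − 56.8)² = 100.10²; (x + 0.6)² + (y − 31.7)² = 66.70².
Subtracting pairs of circle equations eliminates x²+y² and gives linear equations (the radical axes):
201.4 x + 2.2 y = -299.97
122.6 x − 48.0 y = 1544.72
Solving the 2×2 system: x ≈ -1.1, y ≈ -35.0 km.
Check against A (with the unrounded x, y): √((x + 61.9)²+(y − 55.7)²) = 109.20 ≈ 109.19 km. ✓

x ≈ -1.1 km, y ≈ -35.0 km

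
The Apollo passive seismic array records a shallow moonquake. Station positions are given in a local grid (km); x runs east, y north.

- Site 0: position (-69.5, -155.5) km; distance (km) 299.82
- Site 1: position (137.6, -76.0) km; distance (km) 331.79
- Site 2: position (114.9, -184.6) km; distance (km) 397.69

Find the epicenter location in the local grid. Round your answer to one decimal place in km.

(-113.3, 141.1)

Circle about each station: (x + 69.5)² + (y + 155.5)² = 299.82²; (x − 137.6)² + (y + 76.0)² = 331.79²; (x − 114.9)² + (y + 184.6)² = 397.69².
Subtracting the Site 0 equation from the Site 1 and Site 2 equations removes the quadratic terms:
414.2 x + 159.0 y = -24493.31
368.8 x − 58.2 y = -49996.63
Solving the 2×2 system: x ≈ -113.3, y ≈ 141.1 km.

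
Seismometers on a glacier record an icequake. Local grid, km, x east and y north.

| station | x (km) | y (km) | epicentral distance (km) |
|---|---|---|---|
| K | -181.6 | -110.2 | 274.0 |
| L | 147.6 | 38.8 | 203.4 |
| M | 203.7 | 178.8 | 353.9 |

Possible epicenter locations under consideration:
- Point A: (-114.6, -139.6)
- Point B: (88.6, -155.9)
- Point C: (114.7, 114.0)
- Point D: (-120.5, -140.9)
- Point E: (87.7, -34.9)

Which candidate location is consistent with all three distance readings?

For each candidate, compare |candidate − station| to the reported distance:
Point A: residuals K 200.8, L 113.7, M 96.3 → max 200.8 km
Point B: residuals K 0.0, L 0.0, M 0.0 → max 0.0 km
Point C: residuals K 97.6, L 121.3, M 243.8 → max 243.8 km
Point D: residuals K 205.6, L 119.4, M 101.4 → max 205.6 km
Point E: residuals K 5.6, L 108.4, M 110.7 → max 110.7 km
Only Point B has all residuals ≈ 0.

Point B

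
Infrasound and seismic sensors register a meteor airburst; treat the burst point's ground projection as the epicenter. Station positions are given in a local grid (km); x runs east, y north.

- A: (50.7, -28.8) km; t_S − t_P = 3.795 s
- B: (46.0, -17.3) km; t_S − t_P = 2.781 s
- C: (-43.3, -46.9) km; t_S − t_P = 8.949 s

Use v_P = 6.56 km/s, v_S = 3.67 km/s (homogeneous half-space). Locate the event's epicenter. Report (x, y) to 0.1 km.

(23.2, -13.2)

Distance from S−P lag: d = Δt · v_P v_S / (v_P − v_S) = Δt · (6.56·3.67)/(6.56−3.67) ≈ 8.3305·Δt.
So d_A = 31.61, d_B = 23.17, d_C = 74.55 km.
Circle about each station: (x − 50.7)² + (y + 28.8)² = 31.61²; (x − 46.0)² + (y + 17.3)² = 23.17²; (x + 43.3)² + (y + 46.9)² = 74.55².
Subtracting the A equation from the B and C equations removes the quadratic terms:
-9.4 x + 23.0 y = -522.30
-188.0 x − 36.2 y = -3883.94
Solving the 2×2 system: x ≈ 23.2, y ≈ -13.2 km.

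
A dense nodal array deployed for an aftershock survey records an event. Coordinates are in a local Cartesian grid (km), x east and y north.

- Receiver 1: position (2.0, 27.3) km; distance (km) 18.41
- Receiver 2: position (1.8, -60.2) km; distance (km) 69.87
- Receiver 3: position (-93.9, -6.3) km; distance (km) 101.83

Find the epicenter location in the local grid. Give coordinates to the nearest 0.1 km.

Circle about each station: (x − 2.0)² + (y − 27.3)² = 18.41²; (x − 1.8)² + (y + 60.2)² = 69.87²; (x + 93.9)² + (y + 6.3)² = 101.83².
Subtracting the Receiver 1 equation from the Receiver 2 and Receiver 3 equations removes the quadratic terms:
-0.4 x − 175.0 y = -1664.90
-191.8 x − 67.2 y = -1922.81
Solving the 2×2 system: x ≈ 6.7, y ≈ 9.5 km.

(6.7, 9.5)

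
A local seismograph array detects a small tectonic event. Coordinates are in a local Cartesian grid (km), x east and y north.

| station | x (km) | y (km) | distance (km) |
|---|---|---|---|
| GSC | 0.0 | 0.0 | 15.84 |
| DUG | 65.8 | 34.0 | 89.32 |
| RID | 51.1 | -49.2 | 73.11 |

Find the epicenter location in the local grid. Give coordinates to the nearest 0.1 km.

Circle about each station: x² + y² = 15.84²; (x − 65.8)² + (y − 34.0)² = 89.32²; (x − 51.1)² + (y + 49.2)² = 73.11².
Subtracting the GSC equation from the DUG and RID equations removes the quadratic terms:
131.6 x + 68.0 y = -2241.52
102.2 x − 98.4 y = -62.32
Solving the 2×2 system: x ≈ -11.3, y ≈ -11.1 km.
Check against GSC (with the unrounded x, y): √(x²+y²) = 15.84 ≈ 15.84 km. ✓

(-11.3, -11.1)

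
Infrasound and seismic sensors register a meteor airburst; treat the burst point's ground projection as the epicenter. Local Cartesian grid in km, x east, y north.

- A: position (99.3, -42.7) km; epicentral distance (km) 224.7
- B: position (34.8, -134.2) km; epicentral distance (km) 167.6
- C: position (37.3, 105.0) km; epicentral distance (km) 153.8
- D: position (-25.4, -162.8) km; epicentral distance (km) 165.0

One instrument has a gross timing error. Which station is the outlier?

Solve using three stations at a time. Using B, C, D (subtract circle equations pairwise → linear system) gives (x, y) ≈ (-71.0, -4.2).
Distances from that point to each station vs reported:
  A: calculated 174.6 vs reported 224.7 → residual 50.1 km
  B: calculated 167.6 vs reported 167.6 → residual 0.0 km
  C: calculated 153.8 vs reported 153.8 → residual 0.0 km
  D: calculated 165.0 vs reported 165.0 → residual 0.0 km
B, C, D are mutually consistent (residuals ≈ 0); A is off by 50.1 km.

A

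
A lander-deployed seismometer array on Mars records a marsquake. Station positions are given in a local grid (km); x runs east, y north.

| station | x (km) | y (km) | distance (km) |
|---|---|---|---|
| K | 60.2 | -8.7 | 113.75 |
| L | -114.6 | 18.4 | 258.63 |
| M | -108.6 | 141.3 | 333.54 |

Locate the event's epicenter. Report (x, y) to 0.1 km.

x ≈ 109.1 km, y ≈ -111.4 km

Circle about each station: (x − 60.2)² + (y + 8.7)² = 113.75²; (x + 114.6)² + (y − 18.4)² = 258.63²; (x + 108.6)² + (y − 141.3)² = 333.54².
Subtracting the K equation from the L and M equations removes the quadratic terms:
-349.6 x + 54.2 y = -44178.42
-337.6 x + 300.0 y = -70249.95
Solving the 2×2 system: x ≈ 109.1, y ≈ -111.4 km.
Check against K (with the unrounded x, y): √((x − 60.2)²+(y + 8.7)²) = 113.74 ≈ 113.75 km. ✓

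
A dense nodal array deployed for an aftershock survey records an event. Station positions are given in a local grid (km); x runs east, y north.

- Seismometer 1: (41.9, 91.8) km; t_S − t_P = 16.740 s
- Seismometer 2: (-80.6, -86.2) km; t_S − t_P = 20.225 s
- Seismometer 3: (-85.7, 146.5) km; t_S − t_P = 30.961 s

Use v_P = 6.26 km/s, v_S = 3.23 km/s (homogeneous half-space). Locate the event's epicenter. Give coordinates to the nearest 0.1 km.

(36.9, -19.8)

Distance from S−P lag: d = Δt · v_P v_S / (v_P − v_S) = Δt · (6.26·3.23)/(6.26−3.23) ≈ 6.6732·Δt.
So d_Seismometer 1 = 111.71, d_Seismometer 2 = 134.97, d_Seismometer 3 = 206.61 km.
Circle about each station: (x − 41.9)² + (y − 91.8)² = 111.71²; (x + 80.6)² + (y + 86.2)² = 134.97²; (x + 85.7)² + (y − 146.5)² = 206.61².
Subtracting the Seismometer 1 equation from the Seismometer 2 and Seismometer 3 equations removes the quadratic terms:
-245.0 x − 356.0 y = -1993.83
-255.2 x + 109.4 y = -11584.68
Solving the 2×2 system: x ≈ 36.9, y ≈ -19.8 km.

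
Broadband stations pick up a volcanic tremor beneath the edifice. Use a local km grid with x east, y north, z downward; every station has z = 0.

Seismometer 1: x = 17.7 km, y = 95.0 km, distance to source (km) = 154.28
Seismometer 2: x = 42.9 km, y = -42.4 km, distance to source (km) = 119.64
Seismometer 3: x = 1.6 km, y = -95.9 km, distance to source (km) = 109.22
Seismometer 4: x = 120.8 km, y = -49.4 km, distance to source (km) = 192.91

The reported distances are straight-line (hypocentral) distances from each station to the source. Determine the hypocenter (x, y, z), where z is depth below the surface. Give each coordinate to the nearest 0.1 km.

Each station gives a sphere (x−x_i)² + (y−y_i)² + z² = d_i² (stations at z=0).
Subtracting the Seismometer 1 sphere from Seismometer 2 and Seismometer 3: z² cancels, leaving linear equations in x and y:
50.4 x − 274.8 y = 3788.47
-32.2 x − 381.8 y = 11734.39
Solving: x ≈ -63.300, y ≈ -25.396 km (keep extra digits for the depth step; rounded: -63.3, -25.4).
Then from the Seismometer 1 sphere: z² = 154.28² − (x − 17.7)² − (y − 95.0)² with x = -63.300, y = -25.396, so z ≈ 52.403 ≈ 52.4 km.

(-63.3, -25.4, 52.4)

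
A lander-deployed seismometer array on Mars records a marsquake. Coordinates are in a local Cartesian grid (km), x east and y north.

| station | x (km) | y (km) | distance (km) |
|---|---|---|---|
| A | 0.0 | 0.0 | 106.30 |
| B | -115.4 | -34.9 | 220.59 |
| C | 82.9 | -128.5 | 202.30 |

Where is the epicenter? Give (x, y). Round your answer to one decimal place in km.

Circle about each station: x² + y² = 106.30²; (x + 115.4)² + (y + 34.9)² = 220.59²; (x − 82.9)² + (y + 128.5)² = 202.30².
Subtracting pairs of circle equations eliminates x²+y² and gives linear equations (the radical axes):
-230.8 x − 69.8 y = -22825.09
165.8 x − 257.0 y = -6240.94
Solving the 2×2 system: x ≈ 76.6, y ≈ 73.7 km.

(76.6, 73.7)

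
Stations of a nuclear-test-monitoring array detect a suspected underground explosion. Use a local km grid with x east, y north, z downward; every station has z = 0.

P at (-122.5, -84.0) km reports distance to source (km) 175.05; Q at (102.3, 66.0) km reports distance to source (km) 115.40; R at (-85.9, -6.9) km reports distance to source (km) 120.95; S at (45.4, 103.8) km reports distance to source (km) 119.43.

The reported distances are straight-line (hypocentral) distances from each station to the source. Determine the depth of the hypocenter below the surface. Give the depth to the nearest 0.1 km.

Each station gives a sphere (x−x_i)² + (y−y_i)² + z² = d_i² (stations at z=0).
Subtracting the P sphere from Q and R: z² cancels, leaving linear equations in x and y:
449.6 x + 300.0 y = 10084.38
73.2 x + 154.2 y = 1377.77
Solving: x ≈ 24.102, y ≈ -2.507 km (keep extra digits for the depth step; rounded: 24.1, -2.5).
Then from the P sphere: z² = 175.05² − (x + 122.5)² − (y + 84.0)² with x = 24.102, y = -2.507, so z ≈ 50.092 ≈ 50.1 km.
Check against S (with the unrounded solution): distance 119.43 ≈ 119.43 km. ✓

z ≈ 50.1 km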